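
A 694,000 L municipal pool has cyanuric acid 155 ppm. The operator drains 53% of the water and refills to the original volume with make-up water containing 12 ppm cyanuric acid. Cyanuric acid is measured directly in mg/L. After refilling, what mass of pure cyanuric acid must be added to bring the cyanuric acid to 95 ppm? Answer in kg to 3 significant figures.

11.0 kg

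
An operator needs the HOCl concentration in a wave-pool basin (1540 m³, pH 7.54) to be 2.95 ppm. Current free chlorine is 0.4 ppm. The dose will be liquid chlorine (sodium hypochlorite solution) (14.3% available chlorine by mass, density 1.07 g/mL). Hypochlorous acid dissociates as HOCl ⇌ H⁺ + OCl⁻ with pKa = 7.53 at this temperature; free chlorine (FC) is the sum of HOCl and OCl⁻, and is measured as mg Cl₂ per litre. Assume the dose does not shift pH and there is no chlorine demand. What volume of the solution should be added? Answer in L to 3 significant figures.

Volume: 1540 m³ = 1,540,000 L.
[OCl⁻]/[HOCl] = 10^(pH − pKa) = 10^(7.54 − 7.53) = 1.023; fraction as HOCl = 1/(1 + 1.023) = 0.4942.
Free chlorine required for 2.95 ppm HOCl: 2.95 / 0.4942 = 5.969 ppm.
FC to add: 5.969 − 0.4 = 5.569 mg/L as Cl₂.
Cl₂ equivalent: 5.569 mg/L × 1,540,000 L = 8576 g.
Product at 14.3% available Cl: 8576 / 0.143 = 59,970 g.
Volume: 59,970 g ÷ 1.07 g/mL = 56,050 mL.

56.0 L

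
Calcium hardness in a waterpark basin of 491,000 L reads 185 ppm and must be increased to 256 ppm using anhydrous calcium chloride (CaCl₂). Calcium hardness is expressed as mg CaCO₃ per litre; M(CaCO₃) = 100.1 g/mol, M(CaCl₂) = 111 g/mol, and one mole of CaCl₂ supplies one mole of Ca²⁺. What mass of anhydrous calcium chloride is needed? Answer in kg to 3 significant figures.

38.7 kg

Hardness to add: (256 − 185) = 71 mg/L as CaCO₃ × 491,000 L = 34,860 g as CaCO₃.
Moles of Ca²⁺ (1 mol Ca²⁺ ≡ 1 mol CaCO₃): 34,860 / 100.1 g/mol = 348.3 mol.
Mass of CaCl₂: 348.3 × 111 = 38,660 g.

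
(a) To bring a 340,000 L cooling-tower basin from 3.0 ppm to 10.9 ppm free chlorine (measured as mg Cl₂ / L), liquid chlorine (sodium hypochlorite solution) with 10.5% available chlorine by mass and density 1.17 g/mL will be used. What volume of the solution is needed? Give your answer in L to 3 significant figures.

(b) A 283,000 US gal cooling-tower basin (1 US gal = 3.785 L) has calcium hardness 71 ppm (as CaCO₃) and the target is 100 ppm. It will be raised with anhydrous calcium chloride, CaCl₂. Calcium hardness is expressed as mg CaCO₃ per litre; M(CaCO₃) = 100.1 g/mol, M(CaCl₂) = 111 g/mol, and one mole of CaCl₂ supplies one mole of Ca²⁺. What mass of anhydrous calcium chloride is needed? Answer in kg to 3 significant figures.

(a) 21.9 L; (b) 34.4 kg

(a) Chlorine deficit: 10.9 − 3.0 = 7.9 ppm = 7.9 mg/L as Cl₂.
(a) Cl₂ equivalent needed: 7.9 mg/L × 340,000 L = 2,686,000 mg = 2686 g.
(a) Product at 10.5% available chlorine: 2686 / 0.105 = 25,580 g.
(a) Volume at density 1.17 g/mL: 25,580 g ÷ 1.17 g/mL = 21,860 mL.

(b) Volume: 283,000 US gal × 3.785 L/gal = 1,071,155 L.
(b) Hardness to add: (100 − 71) = 29 mg/L as CaCO₃ × 1,071,155 L = 31,060 g as CaCO₃.
(b) Moles of Ca²⁺ (1 mol Ca²⁺ ≡ 1 mol CaCO₃): 31,060 / 100.1 g/mol = 310.3 mol.
(b) Mass of CaCl₂: 310.3 × 111 = 34,450 g.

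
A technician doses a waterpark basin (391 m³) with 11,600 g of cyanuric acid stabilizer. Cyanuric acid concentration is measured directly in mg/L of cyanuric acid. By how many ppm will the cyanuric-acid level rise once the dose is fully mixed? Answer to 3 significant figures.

29.7 ppm

Volume: 391 m³ = 391,000 L.
Rise: 11,600 g / 391,000 L × 1000 = 29.67 mg/L.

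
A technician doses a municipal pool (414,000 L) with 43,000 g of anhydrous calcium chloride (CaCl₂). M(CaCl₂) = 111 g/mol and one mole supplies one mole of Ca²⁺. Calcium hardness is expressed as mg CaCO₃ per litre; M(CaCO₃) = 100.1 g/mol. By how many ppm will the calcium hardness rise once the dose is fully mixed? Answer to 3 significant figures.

93.7 ppm

Moles of Ca²⁺: 43,000 g ÷ 111 g/mol = 387.4 mol.
As CaCO₃: 387.4 mol × 100.1 g/mol = 38,780 g.
Rise: 38,780 g / 414,000 L × 1000 = 93.67 mg/L.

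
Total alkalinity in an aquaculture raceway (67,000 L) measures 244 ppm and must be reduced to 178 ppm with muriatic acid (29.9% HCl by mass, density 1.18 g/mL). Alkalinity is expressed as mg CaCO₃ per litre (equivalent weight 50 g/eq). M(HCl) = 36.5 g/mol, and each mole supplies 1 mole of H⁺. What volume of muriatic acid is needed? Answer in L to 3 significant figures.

9.15 L

Alkalinity to neutralize: (244 − 178) = 66 mg/L as CaCO₃ × 67,000 L = 4422 g as CaCO₃.
Equivalents of H⁺ required: 4422 ÷ 50 g/eq = 88.44 eq = 88.44 mol HCl.
Mass of HCl: 88.44 × 36.5 = 3228 g.
Mass of 29.9% solution: 3228 / 0.299 = 10,800 g.
Volume: 10,800 g ÷ 1.18 g/mL = 9149 mL.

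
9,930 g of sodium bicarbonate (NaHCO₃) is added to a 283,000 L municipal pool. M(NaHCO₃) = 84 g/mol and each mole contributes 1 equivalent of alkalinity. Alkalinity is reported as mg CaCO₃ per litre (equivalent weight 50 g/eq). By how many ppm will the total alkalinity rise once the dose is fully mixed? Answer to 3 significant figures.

20.9 ppm

Moles of NaHCO₃: 9,930 g ÷ 84 g/mol = 118.2 mol → 118.2 eq of alkalinity.
As CaCO₃: 118.2 eq × 50 g/eq = 5911 g.
Rise: 5911 g / 283,000 L × 1000 = 20.89 mg/L.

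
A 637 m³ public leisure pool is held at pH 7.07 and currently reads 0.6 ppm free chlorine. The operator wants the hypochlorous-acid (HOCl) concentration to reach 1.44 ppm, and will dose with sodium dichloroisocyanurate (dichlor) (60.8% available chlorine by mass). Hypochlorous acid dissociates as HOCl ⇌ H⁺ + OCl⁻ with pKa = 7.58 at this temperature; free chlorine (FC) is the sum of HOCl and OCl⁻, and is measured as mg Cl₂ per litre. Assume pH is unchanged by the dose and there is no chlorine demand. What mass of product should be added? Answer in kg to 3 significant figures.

Volume: 637 m³ = 637,000 L.
[OCl⁻]/[HOCl] = 10^(pH − pKa) = 10^(7.07 − 7.58) = 0.309; fraction as HOCl = 1/(1 + 0.309) = 0.7639.
Free chlorine required for 1.44 ppm HOCl: 1.44 / 0.7639 = 1.885 ppm.
FC to add: 1.885 − 0.6 = 1.285 mg/L as Cl₂.
Cl₂ equivalent: 1.285 mg/L × 637,000 L = 818.5 g.
Product at 60.8% available Cl: 818.5 / 0.608 = 1346 g.

1.35 kg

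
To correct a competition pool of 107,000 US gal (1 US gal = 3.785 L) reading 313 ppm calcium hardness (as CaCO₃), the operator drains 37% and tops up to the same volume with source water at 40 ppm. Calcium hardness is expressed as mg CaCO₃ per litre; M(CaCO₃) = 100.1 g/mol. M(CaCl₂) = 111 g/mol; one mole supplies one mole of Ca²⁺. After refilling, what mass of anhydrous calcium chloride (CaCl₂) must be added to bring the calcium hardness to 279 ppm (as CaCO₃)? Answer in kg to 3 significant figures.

30.1 kg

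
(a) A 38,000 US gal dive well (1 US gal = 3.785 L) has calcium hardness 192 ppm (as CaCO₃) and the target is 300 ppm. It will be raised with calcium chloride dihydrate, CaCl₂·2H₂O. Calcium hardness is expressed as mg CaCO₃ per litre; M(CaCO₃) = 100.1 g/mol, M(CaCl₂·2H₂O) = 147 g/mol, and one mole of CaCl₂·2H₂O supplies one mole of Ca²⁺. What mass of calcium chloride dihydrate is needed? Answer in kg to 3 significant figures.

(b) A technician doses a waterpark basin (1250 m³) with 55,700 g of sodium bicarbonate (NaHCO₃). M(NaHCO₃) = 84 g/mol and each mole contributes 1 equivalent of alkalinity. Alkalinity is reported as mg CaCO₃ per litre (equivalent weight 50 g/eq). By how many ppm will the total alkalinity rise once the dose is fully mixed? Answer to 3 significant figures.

(a) Volume: 38,000 US gal × 3.785 L/gal = 143,830 L.
(a) Hardness to add: (300 − 192) = 108 mg/L as CaCO₃ × 143,830 L = 15,530 g as CaCO₃.
(a) Moles of Ca²⁺ (1 mol Ca²⁺ ≡ 1 mol CaCO₃): 15,530 / 100.1 g/mol = 155.2 mol.
(a) Mass of CaCl₂·2H₂O: 155.2 × 147 = 22,810 g.

(b) Volume: 1250 m³ = 1,250,000 L.
(b) Moles of NaHCO₃: 55,700 g ÷ 84 g/mol = 663.1 mol → 663.1 eq of alkalinity.
(b) As CaCO₃: 663.1 eq × 50 g/eq = 33,150 g.
(b) Rise: 33,150 g / 1,250,000 L × 1000 = 26.52 mg/L.

(a) 22.8 kg; (b) 26.5 ppm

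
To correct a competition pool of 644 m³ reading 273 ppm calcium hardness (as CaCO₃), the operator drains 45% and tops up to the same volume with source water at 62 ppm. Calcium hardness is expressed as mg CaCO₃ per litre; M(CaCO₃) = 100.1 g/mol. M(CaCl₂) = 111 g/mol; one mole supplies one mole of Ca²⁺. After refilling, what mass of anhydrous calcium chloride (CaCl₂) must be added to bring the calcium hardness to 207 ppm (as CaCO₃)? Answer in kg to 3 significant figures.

20.7 kg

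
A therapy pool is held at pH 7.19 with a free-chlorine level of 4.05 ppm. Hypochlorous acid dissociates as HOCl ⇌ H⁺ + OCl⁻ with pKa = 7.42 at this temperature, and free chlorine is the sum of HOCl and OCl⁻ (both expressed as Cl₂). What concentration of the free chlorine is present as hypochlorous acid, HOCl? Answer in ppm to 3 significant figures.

2.55 ppm

[OCl⁻]/[HOCl] = 10^(pH − pKa) = 10^(7.19 − 7.42) = 10^-0.23 = 0.5888.
Fraction as HOCl = 1 / (1 + 0.5888) = 0.6294.
HOCl = 0.6294 × 4.05 ppm = 2.549 ppm.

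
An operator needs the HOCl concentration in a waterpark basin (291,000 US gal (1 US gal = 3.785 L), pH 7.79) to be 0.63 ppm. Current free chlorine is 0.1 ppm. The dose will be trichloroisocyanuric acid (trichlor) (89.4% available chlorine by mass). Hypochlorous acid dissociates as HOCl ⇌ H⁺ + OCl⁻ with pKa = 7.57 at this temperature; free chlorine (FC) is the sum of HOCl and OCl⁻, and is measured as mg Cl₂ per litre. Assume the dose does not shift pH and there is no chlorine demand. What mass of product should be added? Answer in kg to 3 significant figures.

Volume: 291,000 US gal × 3.785 L/gal = 1,101,435 L.
[OCl⁻]/[HOCl] = 10^(pH − pKa) = 10^(7.79 − 7.57) = 1.66; fraction as HOCl = 1/(1 + 1.66) = 0.376.
Free chlorine required for 0.63 ppm HOCl: 0.63 / 0.376 = 1.676 ppm.
FC to add: 1.676 − 0.1 = 1.576 mg/L as Cl₂.
Cl₂ equivalent: 1.576 mg/L × 1,101,435 L = 1735 g.
Product at 89.4% available Cl: 1735 / 0.894 = 1941 g.

1.94 kg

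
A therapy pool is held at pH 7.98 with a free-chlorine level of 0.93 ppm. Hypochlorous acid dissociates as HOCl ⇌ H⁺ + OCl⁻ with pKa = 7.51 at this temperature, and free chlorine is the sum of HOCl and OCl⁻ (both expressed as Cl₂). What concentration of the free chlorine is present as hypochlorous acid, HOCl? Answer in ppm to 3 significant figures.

0.235 ppm

[OCl⁻]/[HOCl] = 10^(pH − pKa) = 10^(7.98 − 7.51) = 10^0.47 = 2.951.
Fraction as HOCl = 1 / (1 + 2.951) = 0.2531.
HOCl = 0.2531 × 0.93 ppm = 0.2354 ppm.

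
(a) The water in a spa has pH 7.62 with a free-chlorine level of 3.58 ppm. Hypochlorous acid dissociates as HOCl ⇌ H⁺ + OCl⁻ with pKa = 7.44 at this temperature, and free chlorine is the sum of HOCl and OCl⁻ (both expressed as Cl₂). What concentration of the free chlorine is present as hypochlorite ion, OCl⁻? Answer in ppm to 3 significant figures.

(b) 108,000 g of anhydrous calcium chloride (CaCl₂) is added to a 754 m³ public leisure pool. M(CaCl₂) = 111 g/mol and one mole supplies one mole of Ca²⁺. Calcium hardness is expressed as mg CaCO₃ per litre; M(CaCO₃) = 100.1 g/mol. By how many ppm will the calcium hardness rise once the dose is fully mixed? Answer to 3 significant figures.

(a) 2.16 ppm; (b) 129 ppm

(a) [OCl⁻]/[HOCl] = 10^(pH − pKa) = 10^(7.62 − 7.44) = 10^0.18 = 1.514.
(a) Fraction as HOCl = 1 / (1 + 1.514) = 0.3978.
(a) OCl⁻ = (1 − 0.3978) × 3.58 ppm = 2.156 ppm.

(b) Volume: 754 m³ = 754,000 L.
(b) Moles of Ca²⁺: 108,000 g ÷ 111 g/mol = 973 mol.
(b) As CaCO₃: 973 mol × 100.1 g/mol = 97,390 g.
(b) Rise: 97,390 g / 754,000 L × 1000 = 129.2 mg/L.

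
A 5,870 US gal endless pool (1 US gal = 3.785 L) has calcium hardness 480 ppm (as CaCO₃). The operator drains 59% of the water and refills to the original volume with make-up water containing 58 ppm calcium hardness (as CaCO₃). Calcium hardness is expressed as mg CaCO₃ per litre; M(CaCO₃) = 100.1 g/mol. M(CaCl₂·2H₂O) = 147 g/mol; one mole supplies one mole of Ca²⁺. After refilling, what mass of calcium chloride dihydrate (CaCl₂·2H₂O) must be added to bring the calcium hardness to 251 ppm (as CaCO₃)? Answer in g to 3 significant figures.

652 g

Volume: 5,870 US gal × 3.785 L/gal = 22,218 L.
After draining 59% and refilling: 480 × 0.41 + 58 × 0.59 = 231.02 ppm.
Deficit to target: 251 − 231.02 = 19.98 mg/L.
As CaCO₃: 19.98 mg/L × 22,218 L = 443.9 g; ÷ 100.1 = 4.435 mol Ca²⁺.
Mass: 4.435 × 147 = 651.9 g.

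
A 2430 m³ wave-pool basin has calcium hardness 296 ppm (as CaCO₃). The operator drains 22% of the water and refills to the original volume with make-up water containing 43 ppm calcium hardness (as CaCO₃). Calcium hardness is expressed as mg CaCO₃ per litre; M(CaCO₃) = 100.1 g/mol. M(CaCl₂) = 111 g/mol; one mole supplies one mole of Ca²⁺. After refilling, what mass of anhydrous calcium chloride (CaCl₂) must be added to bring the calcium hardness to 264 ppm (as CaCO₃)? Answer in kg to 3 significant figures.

63.8 kg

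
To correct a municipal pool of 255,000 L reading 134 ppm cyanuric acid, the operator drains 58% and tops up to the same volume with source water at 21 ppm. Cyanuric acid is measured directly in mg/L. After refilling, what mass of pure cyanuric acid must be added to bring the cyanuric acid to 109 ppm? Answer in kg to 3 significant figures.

After draining 58% and refilling: 134 × 0.42 + 21 × 0.58 = 68.46 ppm.
Deficit to target: 109 − 68.46 = 40.54 mg/L.
Mass: 40.54 mg/L × 255,000 L = 10,340 g cyanuric acid.

10.3 kg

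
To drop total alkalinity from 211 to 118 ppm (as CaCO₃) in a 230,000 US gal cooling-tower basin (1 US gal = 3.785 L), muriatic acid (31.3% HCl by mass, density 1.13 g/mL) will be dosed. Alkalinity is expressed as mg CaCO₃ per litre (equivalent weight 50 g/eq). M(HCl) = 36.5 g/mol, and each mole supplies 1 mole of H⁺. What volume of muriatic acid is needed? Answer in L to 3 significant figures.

Volume: 230,000 US gal × 3.785 L/gal = 870,550 L.
Alkalinity to neutralize: (211 − 118) = 93 mg/L as CaCO₃ × 870,550 L = 80,960 g as CaCO₃.
Equivalents of H⁺ required: 80,960 ÷ 50 g/eq = 1619 eq = 1619 mol HCl.
Mass of HCl: 1619 × 36.5 = 59,100 g.
Mass of 31.3% solution: 59,100 / 0.313 = 188,800 g.
Volume: 188,800 g ÷ 1.13 g/mL = 167,100 mL.

167 L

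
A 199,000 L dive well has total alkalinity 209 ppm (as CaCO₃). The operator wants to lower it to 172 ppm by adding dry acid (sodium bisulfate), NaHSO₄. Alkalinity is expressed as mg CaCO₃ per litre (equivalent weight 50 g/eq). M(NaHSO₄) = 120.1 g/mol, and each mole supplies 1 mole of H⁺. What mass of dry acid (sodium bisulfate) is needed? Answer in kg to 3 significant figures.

17.7 kg

Alkalinity to neutralize: (209 − 172) = 37 mg/L as CaCO₃ × 199,000 L = 7363 g as CaCO₃.
Equivalents of H⁺ required: 7363 ÷ 50 g/eq = 147.3 eq = 147.3 mol NaHSO₄.
Mass of NaHSO₄: 147.3 × 120.1 = 17,690 g.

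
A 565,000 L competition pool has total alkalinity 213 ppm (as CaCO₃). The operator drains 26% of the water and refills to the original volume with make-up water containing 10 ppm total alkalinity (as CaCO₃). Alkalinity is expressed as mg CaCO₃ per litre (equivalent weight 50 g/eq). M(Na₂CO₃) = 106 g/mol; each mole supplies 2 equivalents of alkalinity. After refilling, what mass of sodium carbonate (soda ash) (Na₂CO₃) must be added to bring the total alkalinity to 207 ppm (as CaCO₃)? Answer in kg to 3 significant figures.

After draining 26% and refilling: 213 × 0.74 + 10 × 0.26 = 160.22 ppm.
Deficit to target: 207 − 160.22 = 46.78 mg/L.
As CaCO₃: 46.78 mg/L × 565,000 L = 26,430 g; ÷ 50 g/eq ÷ 2 = 264.3 mol Na₂CO₃.
Mass: 264.3 × 106 = 28,020 g.

28.0 kg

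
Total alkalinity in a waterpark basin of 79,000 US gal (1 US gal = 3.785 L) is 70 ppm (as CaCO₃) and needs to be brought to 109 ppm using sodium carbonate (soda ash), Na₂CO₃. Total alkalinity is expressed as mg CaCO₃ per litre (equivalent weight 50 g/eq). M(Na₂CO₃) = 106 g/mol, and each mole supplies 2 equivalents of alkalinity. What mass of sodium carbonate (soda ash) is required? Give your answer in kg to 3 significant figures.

12.4 kg

Volume: 79,000 US gal × 3.785 L/gal = 299,015 L.
Alkalinity to add: (109 − 70) = 39 mg/L as CaCO₃ × 299,015 L = 11,660 g as CaCO₃.
Equivalents: 11,660 g ÷ 50 g/eq = 233.2 eq.
Each mole of Na₂CO₃ supplies 2 eq, so 233.2 / 2 = 116.6 mol.
Mass: 116.6 mol × 106 g/mol = 12,360 g.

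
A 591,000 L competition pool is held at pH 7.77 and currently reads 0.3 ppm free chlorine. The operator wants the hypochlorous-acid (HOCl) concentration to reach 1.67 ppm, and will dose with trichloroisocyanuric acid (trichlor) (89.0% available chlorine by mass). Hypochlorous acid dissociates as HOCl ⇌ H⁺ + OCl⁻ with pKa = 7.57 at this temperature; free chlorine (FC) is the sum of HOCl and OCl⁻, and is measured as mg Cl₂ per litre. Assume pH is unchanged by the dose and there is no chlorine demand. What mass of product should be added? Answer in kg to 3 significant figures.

2.67 kg

[OCl⁻]/[HOCl] = 10^(pH − pKa) = 10^(7.77 − 7.57) = 1.585; fraction as HOCl = 1/(1 + 1.585) = 0.3869.
Free chlorine required for 1.67 ppm HOCl: 1.67 / 0.3869 = 4.317 ppm.
FC to add: 4.317 − 0.3 = 4.017 mg/L as Cl₂.
Cl₂ equivalent: 4.017 mg/L × 591,000 L = 2374 g.
Product at 89.0% available Cl: 2374 / 0.89 = 2667 g.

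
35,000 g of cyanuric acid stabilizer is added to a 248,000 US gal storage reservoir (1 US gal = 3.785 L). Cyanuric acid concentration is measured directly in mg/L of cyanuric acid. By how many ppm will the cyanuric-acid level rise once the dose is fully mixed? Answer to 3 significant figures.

37.3 ppm

Volume: 248,000 US gal × 3.785 L/gal = 938,680 L.
Rise: 35,000 g / 938,680 L × 1000 = 37.29 mg/L.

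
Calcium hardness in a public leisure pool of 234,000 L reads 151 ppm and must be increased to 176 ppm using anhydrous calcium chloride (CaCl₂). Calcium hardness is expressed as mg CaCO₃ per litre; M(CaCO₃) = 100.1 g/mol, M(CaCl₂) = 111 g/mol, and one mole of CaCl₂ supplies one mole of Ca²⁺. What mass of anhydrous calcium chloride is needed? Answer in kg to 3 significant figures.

6.49 kg

Hardness to add: (176 − 151) = 25 mg/L as CaCO₃ × 234,000 L = 5850 g as CaCO₃.
Moles of Ca²⁺ (1 mol Ca²⁺ ≡ 1 mol CaCO₃): 5850 / 100.1 g/mol = 58.44 mol.
Mass of CaCl₂: 58.44 × 111 = 6487 g.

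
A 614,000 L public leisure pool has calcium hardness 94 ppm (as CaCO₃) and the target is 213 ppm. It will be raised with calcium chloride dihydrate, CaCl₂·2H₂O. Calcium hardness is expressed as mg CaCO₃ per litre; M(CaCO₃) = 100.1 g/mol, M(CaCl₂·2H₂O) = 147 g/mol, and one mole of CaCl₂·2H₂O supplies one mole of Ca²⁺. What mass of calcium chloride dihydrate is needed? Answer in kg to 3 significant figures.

107 kg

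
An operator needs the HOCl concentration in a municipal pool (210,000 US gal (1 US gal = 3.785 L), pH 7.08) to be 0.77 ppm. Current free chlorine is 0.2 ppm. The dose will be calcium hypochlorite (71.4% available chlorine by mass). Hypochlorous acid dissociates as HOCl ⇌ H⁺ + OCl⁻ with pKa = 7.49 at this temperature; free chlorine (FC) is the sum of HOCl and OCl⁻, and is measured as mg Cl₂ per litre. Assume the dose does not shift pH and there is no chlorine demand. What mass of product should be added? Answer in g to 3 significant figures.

968 g

Volume: 210,000 US gal × 3.785 L/gal = 794,850 L.
[OCl⁻]/[HOCl] = 10^(pH − pKa) = 10^(7.08 − 7.49) = 0.389; fraction as HOCl = 1/(1 + 0.389) = 0.7199.
Free chlorine required for 0.77 ppm HOCl: 0.77 / 0.7199 = 1.07 ppm.
FC to add: 1.07 − 0.2 = 0.8696 mg/L as Cl₂.
Cl₂ equivalent: 0.8696 mg/L × 794,850 L = 691.2 g.
Product at 71.4% available Cl: 691.2 / 0.714 = 968 g.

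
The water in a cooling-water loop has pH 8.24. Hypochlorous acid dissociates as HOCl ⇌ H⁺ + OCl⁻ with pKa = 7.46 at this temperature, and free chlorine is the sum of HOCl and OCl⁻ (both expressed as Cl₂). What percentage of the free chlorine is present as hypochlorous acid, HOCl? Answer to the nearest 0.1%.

14.2%

[OCl⁻]/[HOCl] = 10^(pH − pKa) = 10^(8.24 − 7.46) = 10^0.78 = 6.026.
Fraction as HOCl = 1 / (1 + 6.026) = 0.1423.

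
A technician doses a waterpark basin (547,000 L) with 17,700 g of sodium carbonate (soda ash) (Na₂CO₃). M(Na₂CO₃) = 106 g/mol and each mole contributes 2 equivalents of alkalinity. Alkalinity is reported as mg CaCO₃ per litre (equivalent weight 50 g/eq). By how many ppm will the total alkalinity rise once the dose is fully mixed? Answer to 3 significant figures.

30.5 ppm

Moles of Na₂CO₃: 17,700 g ÷ 106 g/mol = 167 mol → 334 eq of alkalinity.
As CaCO₃: 334 eq × 50 g/eq = 16,700 g.
Rise: 16,700 g / 547,000 L × 1000 = 30.53 mg/L.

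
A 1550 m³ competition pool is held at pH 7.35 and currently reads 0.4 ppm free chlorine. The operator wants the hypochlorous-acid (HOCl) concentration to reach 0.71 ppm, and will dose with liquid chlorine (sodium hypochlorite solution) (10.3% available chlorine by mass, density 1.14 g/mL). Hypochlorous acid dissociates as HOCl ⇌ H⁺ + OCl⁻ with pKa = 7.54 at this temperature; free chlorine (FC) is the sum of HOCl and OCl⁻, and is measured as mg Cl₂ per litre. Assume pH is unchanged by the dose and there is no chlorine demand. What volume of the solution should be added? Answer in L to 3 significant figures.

Volume: 1550 m³ = 1,550,000 L.
[OCl⁻]/[HOCl] = 10^(pH − pKa) = 10^(7.35 − 7.54) = 0.6457; fraction as HOCl = 1/(1 + 0.6457) = 0.6077.
Free chlorine required for 0.71 ppm HOCl: 0.71 / 0.6077 = 1.168 ppm.
FC to add: 1.168 − 0.4 = 0.7684 mg/L as Cl₂.
Cl₂ equivalent: 0.7684 mg/L × 1,550,000 L = 1191 g.
Product at 10.3% available Cl: 1191 / 0.103 = 11,560 g.
Volume: 11,560 g ÷ 1.14 g/mL = 10,140 mL.

10.1 L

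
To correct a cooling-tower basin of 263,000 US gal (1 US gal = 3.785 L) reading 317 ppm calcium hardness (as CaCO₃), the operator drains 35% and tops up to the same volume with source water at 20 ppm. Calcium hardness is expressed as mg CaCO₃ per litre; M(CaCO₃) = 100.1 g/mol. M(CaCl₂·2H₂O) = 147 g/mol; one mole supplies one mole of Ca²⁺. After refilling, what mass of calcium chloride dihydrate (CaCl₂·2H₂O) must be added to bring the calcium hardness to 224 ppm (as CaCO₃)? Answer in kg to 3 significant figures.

16.0 kg

Volume: 263,000 US gal × 3.785 L/gal = 995,455 L.
After draining 35% and refilling: 317 × 0.65 + 20 × 0.35 = 213.05 ppm.
Deficit to target: 224 − 213.05 = 10.95 mg/L.
As CaCO₃: 10.95 mg/L × 995,455 L = 10,900 g; ÷ 100.1 = 108.9 mol Ca²⁺.
Mass: 108.9 × 147 = 16,010 g.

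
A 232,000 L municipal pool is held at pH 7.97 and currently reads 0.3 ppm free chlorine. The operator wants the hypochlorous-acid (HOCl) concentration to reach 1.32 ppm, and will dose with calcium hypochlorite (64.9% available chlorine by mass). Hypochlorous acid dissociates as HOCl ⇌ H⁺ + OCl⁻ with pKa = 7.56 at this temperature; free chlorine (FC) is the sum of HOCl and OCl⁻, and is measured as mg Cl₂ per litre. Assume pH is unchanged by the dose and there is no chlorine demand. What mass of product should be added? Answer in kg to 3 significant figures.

[OCl⁻]/[HOCl] = 10^(pH − pKa) = 10^(7.97 − 7.56) = 2.57; fraction as HOCl = 1/(1 + 2.57) = 0.2801.
Free chlorine required for 1.32 ppm HOCl: 1.32 / 0.2801 = 4.713 ppm.
FC to add: 4.713 − 0.3 = 4.413 mg/L as Cl₂.
Cl₂ equivalent: 4.413 mg/L × 232,000 L = 1024 g.
Product at 64.9% available Cl: 1024 / 0.649 = 1578 g.

1.58 kg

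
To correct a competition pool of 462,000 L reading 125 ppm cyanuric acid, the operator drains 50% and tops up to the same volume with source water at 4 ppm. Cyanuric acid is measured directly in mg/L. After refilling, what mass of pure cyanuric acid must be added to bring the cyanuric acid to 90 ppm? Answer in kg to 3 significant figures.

After draining 50% and refilling: 125 × 0.50 + 4 × 0.50 = 64.5 ppm.
Deficit to target: 90 − 64.5 = 25.5 mg/L.
Mass: 25.5 mg/L × 462,000 L = 11,780 g cyanuric acid.

11.8 kg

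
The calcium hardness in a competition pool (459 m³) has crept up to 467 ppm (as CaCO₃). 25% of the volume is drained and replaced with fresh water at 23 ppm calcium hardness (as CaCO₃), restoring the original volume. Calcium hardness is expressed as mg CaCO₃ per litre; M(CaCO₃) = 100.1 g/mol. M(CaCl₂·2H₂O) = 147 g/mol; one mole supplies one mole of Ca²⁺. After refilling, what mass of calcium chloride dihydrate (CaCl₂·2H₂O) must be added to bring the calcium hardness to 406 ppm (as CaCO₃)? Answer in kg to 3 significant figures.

33.7 kg

Volume: 459 m³ = 459,000 L.
After draining 25% and refilling: 467 × 0.75 + 23 × 0.25 = 356 ppm.
Deficit to target: 406 − 356 = 50 mg/L.
As CaCO₃: 50 mg/L × 459,000 L = 22,950 g; ÷ 100.1 = 229.3 mol Ca²⁺.
Mass: 229.3 × 147 = 33,700 g.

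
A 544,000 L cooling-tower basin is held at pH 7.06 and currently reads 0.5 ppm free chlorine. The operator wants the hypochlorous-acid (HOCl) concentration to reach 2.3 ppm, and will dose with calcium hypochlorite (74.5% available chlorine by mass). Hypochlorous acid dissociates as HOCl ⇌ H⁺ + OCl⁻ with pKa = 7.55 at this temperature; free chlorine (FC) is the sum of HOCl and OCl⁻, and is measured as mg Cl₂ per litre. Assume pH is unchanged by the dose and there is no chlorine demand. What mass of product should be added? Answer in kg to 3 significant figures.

1.86 kg

[OCl⁻]/[HOCl] = 10^(pH − pKa) = 10^(7.06 − 7.55) = 0.3236; fraction as HOCl = 1/(1 + 0.3236) = 0.7555.
Free chlorine required for 2.3 ppm HOCl: 2.3 / 0.7555 = 3.044 ppm.
FC to add: 3.044 − 0.5 = 2.544 mg/L as Cl₂.
Cl₂ equivalent: 2.544 mg/L × 544,000 L = 1384 g.
Product at 74.5% available Cl: 1384 / 0.745 = 1858 g.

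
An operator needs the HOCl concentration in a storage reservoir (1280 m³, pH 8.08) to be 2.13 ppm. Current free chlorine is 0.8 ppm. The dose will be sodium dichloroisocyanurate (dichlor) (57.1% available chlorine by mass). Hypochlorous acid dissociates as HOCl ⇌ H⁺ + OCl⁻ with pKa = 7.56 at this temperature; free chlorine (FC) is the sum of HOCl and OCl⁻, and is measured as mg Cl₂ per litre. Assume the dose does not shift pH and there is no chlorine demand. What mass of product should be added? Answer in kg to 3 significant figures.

18.8 kg

Volume: 1280 m³ = 1,280,000 L.
[OCl⁻]/[HOCl] = 10^(pH − pKa) = 10^(8.08 − 7.56) = 3.311; fraction as HOCl = 1/(1 + 3.311) = 0.2319.
Free chlorine required for 2.13 ppm HOCl: 2.13 / 0.2319 = 9.183 ppm.
FC to add: 9.183 − 0.8 = 8.383 mg/L as Cl₂.
Cl₂ equivalent: 8.383 mg/L × 1,280,000 L = 10,730 g.
Product at 57.1% available Cl: 10,730 / 0.571 = 18,790 g.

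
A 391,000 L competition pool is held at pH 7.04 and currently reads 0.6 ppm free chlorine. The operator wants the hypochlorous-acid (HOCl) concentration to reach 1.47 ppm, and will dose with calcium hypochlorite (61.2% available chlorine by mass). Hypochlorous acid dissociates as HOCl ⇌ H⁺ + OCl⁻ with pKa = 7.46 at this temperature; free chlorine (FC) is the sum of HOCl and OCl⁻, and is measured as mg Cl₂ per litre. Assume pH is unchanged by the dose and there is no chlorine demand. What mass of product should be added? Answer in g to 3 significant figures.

913 g

[OCl⁻]/[HOCl] = 10^(pH − pKa) = 10^(7.04 − 7.46) = 0.3802; fraction as HOCl = 1/(1 + 0.3802) = 0.7245.
Free chlorine required for 1.47 ppm HOCl: 1.47 / 0.7245 = 2.029 ppm.
FC to add: 2.029 − 0.6 = 1.429 mg/L as Cl₂.
Cl₂ equivalent: 1.429 mg/L × 391,000 L = 558.7 g.
Product at 61.2% available Cl: 558.7 / 0.612 = 912.9 g.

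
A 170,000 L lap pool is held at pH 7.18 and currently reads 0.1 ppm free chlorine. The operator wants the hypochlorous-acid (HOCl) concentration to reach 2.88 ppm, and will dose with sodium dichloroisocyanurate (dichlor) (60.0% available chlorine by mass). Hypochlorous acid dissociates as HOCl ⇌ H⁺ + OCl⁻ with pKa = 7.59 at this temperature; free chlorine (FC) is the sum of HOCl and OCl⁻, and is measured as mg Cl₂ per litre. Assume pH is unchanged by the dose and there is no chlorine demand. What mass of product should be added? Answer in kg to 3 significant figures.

1.11 kg

[OCl⁻]/[HOCl] = 10^(pH − pKa) = 10^(7.18 − 7.59) = 0.389; fraction as HOCl = 1/(1 + 0.389) = 0.7199.
Free chlorine required for 2.88 ppm HOCl: 2.88 / 0.7199 = 4 ppm.
FC to add: 4 − 0.1 = 3.9 mg/L as Cl₂.
Cl₂ equivalent: 3.9 mg/L × 170,000 L = 663.1 g.
Product at 60.0% available Cl: 663.1 / 0.6 = 1105 g.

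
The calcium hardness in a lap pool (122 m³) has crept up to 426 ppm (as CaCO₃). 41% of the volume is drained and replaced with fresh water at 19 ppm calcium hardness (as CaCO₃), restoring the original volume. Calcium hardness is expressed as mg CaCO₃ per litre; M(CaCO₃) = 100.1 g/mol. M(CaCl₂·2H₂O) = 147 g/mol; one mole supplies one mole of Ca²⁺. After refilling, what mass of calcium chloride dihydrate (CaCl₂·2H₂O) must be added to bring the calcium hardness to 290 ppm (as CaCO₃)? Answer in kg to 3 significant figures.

5.53 kg

Volume: 122 m³ = 122,000 L.
After draining 41% and refilling: 426 × 0.59 + 19 × 0.41 = 259.13 ppm.
Deficit to target: 290 − 259.13 = 30.87 mg/L.
As CaCO₃: 30.87 mg/L × 122,000 L = 3766 g; ÷ 100.1 = 37.62 mol Ca²⁺.
Mass: 37.62 × 147 = 5531 g.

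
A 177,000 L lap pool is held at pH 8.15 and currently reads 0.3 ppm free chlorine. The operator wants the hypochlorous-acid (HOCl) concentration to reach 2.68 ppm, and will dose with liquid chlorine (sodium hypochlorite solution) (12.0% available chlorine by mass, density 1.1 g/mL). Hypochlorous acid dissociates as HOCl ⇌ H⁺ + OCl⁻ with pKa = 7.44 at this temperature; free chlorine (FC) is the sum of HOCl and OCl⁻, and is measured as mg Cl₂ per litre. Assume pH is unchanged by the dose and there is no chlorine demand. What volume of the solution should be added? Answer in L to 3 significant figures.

[OCl⁻]/[HOCl] = 10^(pH − pKa) = 10^(8.15 − 7.44) = 5.129; fraction as HOCl = 1/(1 + 5.129) = 0.1632.
Free chlorine required for 2.68 ppm HOCl: 2.68 / 0.1632 = 16.42 ppm.
FC to add: 16.42 − 0.3 = 16.12 mg/L as Cl₂.
Cl₂ equivalent: 16.12 mg/L × 177,000 L = 2854 g.
Product at 12.0% available Cl: 2854 / 0.12 = 23,780 g.
Volume: 23,780 g ÷ 1.1 g/mL = 21,620 mL.

21.6 L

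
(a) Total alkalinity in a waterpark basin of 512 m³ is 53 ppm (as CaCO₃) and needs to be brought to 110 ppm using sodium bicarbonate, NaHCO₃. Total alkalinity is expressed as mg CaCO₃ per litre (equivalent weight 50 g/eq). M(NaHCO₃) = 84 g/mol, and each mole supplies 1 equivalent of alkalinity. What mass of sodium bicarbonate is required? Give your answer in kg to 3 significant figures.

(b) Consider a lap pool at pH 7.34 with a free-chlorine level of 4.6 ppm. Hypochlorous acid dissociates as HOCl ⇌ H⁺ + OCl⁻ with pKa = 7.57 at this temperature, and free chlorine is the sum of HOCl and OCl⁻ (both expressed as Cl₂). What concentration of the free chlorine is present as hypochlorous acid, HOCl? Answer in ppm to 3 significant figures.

(a) Volume: 512 m³ = 512,000 L.
(a) Alkalinity to add: (110 − 53) = 57 mg/L as CaCO₃ × 512,000 L = 29,180 g as CaCO₃.
(a) Equivalents: 29,180 g ÷ 50 g/eq = 583.7 eq.
(a) NaHCO₃ supplies 1 eq per mole → 583.7 mol.
(a) Mass: 583.7 mol × 84 g/mol = 49,030 g.

(b) [OCl⁻]/[HOCl] = 10^(pH − pKa) = 10^(7.34 − 7.57) = 10^-0.23 = 0.5888.
(b) Fraction as HOCl = 1 / (1 + 0.5888) = 0.6294.
(b) HOCl = 0.6294 × 4.6 ppm = 2.895 ppm.

(a) 49.0 kg; (b) 2.90 ppm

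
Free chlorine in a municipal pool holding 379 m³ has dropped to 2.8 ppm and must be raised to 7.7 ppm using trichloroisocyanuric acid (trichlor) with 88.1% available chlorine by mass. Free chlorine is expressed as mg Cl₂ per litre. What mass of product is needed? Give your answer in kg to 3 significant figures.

Volume: 379 m³ = 379,000 L.
Chlorine deficit: 7.7 − 2.8 = 4.9 ppm = 4.9 mg/L as Cl₂.
Cl₂ equivalent needed: 4.9 mg/L × 379,000 L = 1,857,000 mg = 1857 g.
Product at 88.1% available chlorine: 1857 / 0.881 = 2108 g.

2.11 kg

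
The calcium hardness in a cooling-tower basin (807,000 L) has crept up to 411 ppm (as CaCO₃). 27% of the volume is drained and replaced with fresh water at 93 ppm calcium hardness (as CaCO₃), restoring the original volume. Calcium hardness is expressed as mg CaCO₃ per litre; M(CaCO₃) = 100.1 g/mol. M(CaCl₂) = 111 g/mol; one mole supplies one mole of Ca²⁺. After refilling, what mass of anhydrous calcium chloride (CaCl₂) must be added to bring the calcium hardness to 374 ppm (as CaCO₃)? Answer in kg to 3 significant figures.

After draining 27% and refilling: 411 × 0.73 + 93 × 0.27 = 325.14 ppm.
Deficit to target: 374 − 325.14 = 48.86 mg/L.
As CaCO₃: 48.86 mg/L × 807,000 L = 39,430 g; ÷ 100.1 = 393.9 mol Ca²⁺.
Mass: 393.9 × 111 = 43,720 g.

43.7 kg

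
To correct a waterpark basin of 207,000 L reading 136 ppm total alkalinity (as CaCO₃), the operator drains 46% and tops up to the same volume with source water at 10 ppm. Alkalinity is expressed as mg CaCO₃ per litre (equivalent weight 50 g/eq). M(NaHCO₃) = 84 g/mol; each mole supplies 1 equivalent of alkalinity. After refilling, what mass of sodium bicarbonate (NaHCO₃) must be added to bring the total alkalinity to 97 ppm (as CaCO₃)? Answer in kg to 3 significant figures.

6.59 kg

After draining 46% and refilling: 136 × 0.54 + 10 × 0.46 = 78.04 ppm.
Deficit to target: 97 − 78.04 = 18.96 mg/L.
As CaCO₃: 18.96 mg/L × 207,000 L = 3925 g; ÷ 50 g/eq ÷ 1 = 78.49 mol NaHCO₃.
Mass: 78.49 × 84 = 6594 g.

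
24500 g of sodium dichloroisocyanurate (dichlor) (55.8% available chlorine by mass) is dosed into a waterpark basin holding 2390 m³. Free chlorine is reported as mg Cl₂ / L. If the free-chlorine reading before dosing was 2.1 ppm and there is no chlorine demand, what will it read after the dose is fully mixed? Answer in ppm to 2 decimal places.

7.82 ppm

Volume: 2390 m³ = 2,390,000 L.
Available chlorine delivered: 24,500 g × 0.558 = 13,670 g as Cl₂.
Concentration rise: 13,670 g / 2,390,000 L = 5.72 mg/L = 5.72 ppm.
Final FC: 2.1 + 5.72 = 7.82 ppm.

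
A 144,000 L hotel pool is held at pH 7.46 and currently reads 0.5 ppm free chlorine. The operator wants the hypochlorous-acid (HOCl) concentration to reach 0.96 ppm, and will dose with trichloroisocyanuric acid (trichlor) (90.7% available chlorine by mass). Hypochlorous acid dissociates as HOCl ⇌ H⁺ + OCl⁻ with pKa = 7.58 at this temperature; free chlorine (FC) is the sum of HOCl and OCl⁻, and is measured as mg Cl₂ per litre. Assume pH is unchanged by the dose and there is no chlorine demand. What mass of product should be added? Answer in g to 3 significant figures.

189 g

[OCl⁻]/[HOCl] = 10^(pH − pKa) = 10^(7.46 − 7.58) = 0.7586; fraction as HOCl = 1/(1 + 0.7586) = 0.5686.
Free chlorine required for 0.96 ppm HOCl: 0.96 / 0.5686 = 1.688 ppm.
FC to add: 1.688 − 0.5 = 1.188 mg/L as Cl₂.
Cl₂ equivalent: 1.188 mg/L × 144,000 L = 171.1 g.
Product at 90.7% available Cl: 171.1 / 0.907 = 188.7 g.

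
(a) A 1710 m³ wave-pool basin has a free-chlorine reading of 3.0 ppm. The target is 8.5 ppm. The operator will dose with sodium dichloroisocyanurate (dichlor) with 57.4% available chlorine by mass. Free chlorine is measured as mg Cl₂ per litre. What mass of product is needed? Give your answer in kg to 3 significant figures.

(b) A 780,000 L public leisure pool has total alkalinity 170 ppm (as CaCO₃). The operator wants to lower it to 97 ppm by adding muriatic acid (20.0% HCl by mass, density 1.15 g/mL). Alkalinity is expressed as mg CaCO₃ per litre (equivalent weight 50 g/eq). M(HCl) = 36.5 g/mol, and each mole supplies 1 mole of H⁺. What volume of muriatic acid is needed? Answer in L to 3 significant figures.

(a) 16.4 kg; (b) 181 L

(a) Volume: 1710 m³ = 1,710,000 L.
(a) Chlorine deficit: 8.5 − 3.0 = 5.5 ppm = 5.5 mg/L as Cl₂.
(a) Cl₂ equivalent needed: 5.5 mg/L × 1,710,000 L = 9,405,000 mg = 9405 g.
(a) Product at 57.4% available chlorine: 9405 / 0.574 = 16,390 g.

(b) Alkalinity to neutralize: (170 − 97) = 73 mg/L as CaCO₃ × 780,000 L = 56,940 g as CaCO₃.
(b) Equivalents of H⁺ required: 56,940 ÷ 50 g/eq = 1139 eq = 1139 mol HCl.
(b) Mass of HCl: 1139 × 36.5 = 41,570 g.
(b) Mass of 20.0% solution: 41,570 / 0.2 = 207,800 g.
(b) Volume: 207,800 g ÷ 1.15 g/mL = 180,700 mL.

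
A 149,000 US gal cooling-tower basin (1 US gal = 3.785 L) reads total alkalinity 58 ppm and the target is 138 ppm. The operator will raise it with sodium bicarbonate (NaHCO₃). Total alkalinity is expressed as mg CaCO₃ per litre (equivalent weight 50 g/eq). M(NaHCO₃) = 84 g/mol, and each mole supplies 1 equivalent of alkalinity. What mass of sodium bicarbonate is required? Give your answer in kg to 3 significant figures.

Volume: 149,000 US gal × 3.785 L/gal = 563,965 L.
Alkalinity to add: (138 − 58) = 80 mg/L as CaCO₃ × 563,965 L = 45,120 g as CaCO₃.
Equivalents: 45,120 g ÷ 50 g/eq = 902.3 eq.
NaHCO₃ supplies 1 eq per mole → 902.3 mol.
Mass: 902.3 mol × 84 g/mol = 75,800 g.

75.8 kg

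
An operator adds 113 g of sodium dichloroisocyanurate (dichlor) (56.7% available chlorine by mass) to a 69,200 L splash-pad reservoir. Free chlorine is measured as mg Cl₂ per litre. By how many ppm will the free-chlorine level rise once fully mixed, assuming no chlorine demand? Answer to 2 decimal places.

Available chlorine delivered: 113 g × 0.567 = 64.07 g as Cl₂.
Concentration rise: 64.07 g / 69,200 L = 0.9259 mg/L = 0.93 ppm.

0.93 ppm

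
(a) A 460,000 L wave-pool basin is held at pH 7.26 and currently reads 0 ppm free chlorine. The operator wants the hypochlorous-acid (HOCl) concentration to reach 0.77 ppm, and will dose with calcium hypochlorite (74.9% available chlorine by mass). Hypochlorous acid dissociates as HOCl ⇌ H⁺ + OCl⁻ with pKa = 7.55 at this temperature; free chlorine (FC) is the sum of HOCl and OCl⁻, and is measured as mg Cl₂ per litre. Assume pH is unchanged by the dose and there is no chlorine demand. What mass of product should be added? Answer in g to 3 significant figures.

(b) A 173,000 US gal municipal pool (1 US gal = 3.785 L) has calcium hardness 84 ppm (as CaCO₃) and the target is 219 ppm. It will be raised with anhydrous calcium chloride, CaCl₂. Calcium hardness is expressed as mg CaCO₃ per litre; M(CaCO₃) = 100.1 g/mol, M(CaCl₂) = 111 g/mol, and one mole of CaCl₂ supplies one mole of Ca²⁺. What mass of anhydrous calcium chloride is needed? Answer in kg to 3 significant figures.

(a) [OCl⁻]/[HOCl] = 10^(pH − pKa) = 10^(7.26 − 7.55) = 0.5129; fraction as HOCl = 1/(1 + 0.5129) = 0.661.
(a) Free chlorine required for 0.77 ppm HOCl: 0.77 / 0.661 = 1.165 ppm.
(a) FC to add: 1.165 − 0 = 1.165 mg/L as Cl₂.
(a) Cl₂ equivalent: 1.165 mg/L × 460,000 L = 535.9 g.
(a) Product at 74.9% available Cl: 535.9 / 0.749 = 715.4 g.

(b) Volume: 173,000 US gal × 3.785 L/gal = 654,805 L.
(b) Hardness to add: (219 − 84) = 135 mg/L as CaCO₃ × 654,805 L = 88,400 g as CaCO₃.
(b) Moles of Ca²⁺ (1 mol Ca²⁺ ≡ 1 mol CaCO₃): 88,400 / 100.1 g/mol = 883.1 mol.
(b) Mass of CaCl₂: 883.1 × 111 = 98,020 g.

(a) 715 g; (b) 98.0 kg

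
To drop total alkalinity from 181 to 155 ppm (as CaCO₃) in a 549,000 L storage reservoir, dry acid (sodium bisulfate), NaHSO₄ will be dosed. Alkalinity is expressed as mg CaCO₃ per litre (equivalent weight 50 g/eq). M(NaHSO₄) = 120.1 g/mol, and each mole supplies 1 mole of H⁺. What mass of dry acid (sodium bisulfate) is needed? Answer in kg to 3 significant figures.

34.3 kg

Alkalinity to neutralize: (181 − 155) = 26 mg/L as CaCO₃ × 549,000 L = 14,270 g as CaCO₃.
Equivalents of H⁺ required: 14,270 ÷ 50 g/eq = 285.5 eq = 285.5 mol NaHSO₄.
Mass of NaHSO₄: 285.5 × 120.1 = 34,290 g.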